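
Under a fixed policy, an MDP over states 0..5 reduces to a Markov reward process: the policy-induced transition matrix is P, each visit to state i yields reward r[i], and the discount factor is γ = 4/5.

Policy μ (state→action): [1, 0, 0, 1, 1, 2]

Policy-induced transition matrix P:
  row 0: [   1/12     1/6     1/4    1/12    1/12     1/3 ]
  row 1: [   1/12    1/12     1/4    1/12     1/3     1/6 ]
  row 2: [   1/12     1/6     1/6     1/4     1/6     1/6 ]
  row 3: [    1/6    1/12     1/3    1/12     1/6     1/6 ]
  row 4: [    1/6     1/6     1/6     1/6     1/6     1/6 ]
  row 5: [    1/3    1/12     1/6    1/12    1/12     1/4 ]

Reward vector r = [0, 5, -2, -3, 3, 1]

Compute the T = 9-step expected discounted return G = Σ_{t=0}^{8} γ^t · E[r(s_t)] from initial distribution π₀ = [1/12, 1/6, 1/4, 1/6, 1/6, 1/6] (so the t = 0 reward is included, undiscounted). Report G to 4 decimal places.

G = 2.1558

t=0: π = [0.0833, 0.1667, 0.2500, 0.1667, 0.1667, 0.1667], E[r] = 0.5000, γ^t·E[r] = 0.500000, running G = 0.500000
t=1: π = [0.1528, 0.1250, 0.2153, 0.1389, 0.1736, 0.1944], E[r] = 0.4931, γ^t·E[r] = 0.394444, running G = 0.894444
t=2: π = [0.1580, 0.1285, 0.2130, 0.1337, 0.1586, 0.2083], E[r] = 0.4994, γ^t·E[r] = 0.319630, running G = 1.214074
t=3: π = [0.1598, 0.1275, 0.2128, 0.1320, 0.1576, 0.2104], E[r] = 0.4986, γ^t·E[r] = 0.255259, running G = 1.469333
t=4: π = [0.1601, 0.1275, 0.2126, 0.1319, 0.1571, 0.2108], E[r] = 0.4986, γ^t·E[r] = 0.204212, running G = 1.673546
t=5: π = [0.1601, 0.1275, 0.2126, 0.1319, 0.1570, 0.2109], E[r] = 0.4985, γ^t·E[r] = 0.163357, running G = 1.836902
t=6: π = [0.1601, 0.1275, 0.2126, 0.1319, 0.1570, 0.2109], E[r] = 0.4985, γ^t·E[r] = 0.130686, running G = 1.967588
t=7: π = [0.1601, 0.1275, 0.2126, 0.1319, 0.1570, 0.2109], E[r] = 0.4985, γ^t·E[r] = 0.104548, running G = 2.072136
t=8: π = [0.1601, 0.1275, 0.2126, 0.1319, 0.1570, 0.2109], E[r] = 0.4985, γ^t·E[r] = 0.083638, running G = 2.155774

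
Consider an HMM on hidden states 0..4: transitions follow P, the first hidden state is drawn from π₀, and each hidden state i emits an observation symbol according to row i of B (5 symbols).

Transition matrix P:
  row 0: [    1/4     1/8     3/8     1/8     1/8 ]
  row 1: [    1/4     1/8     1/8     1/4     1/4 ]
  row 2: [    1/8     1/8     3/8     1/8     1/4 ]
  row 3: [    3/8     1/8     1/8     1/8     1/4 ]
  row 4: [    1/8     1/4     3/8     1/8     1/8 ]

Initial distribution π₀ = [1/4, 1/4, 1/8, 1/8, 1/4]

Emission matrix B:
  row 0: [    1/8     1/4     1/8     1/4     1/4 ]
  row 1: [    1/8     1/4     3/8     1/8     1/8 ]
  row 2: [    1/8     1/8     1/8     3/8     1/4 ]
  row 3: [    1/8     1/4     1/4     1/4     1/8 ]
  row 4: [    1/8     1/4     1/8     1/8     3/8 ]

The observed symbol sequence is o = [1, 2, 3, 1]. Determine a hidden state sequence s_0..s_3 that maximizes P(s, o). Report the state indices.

path = [4, 1, 3, 0]

t=0: δ = [6.250e-02, 6.250e-02, 1.562e-02, 3.125e-02, 6.250e-02]  (obs o_0=1)
t=1: δ = [1.953e-03, 5.859e-03, 2.930e-03, 3.906e-03, 1.953e-03]  ψ = [0, 4, 0, 1, 1]  (obs o_1=2)
t=2: δ = [3.662e-04, 9.155e-05, 4.120e-04, 3.662e-04, 1.831e-04]  ψ = [1, 1, 2, 1, 1]  (obs o_2=3)
t=3: δ = [3.433e-05, 1.287e-05, 1.931e-05, 1.287e-05, 2.575e-05]  ψ = [3, 2, 2, 2, 2]  (obs o_3=1)
backtrack: best end state = 0; path = [4, 1, 3, 0]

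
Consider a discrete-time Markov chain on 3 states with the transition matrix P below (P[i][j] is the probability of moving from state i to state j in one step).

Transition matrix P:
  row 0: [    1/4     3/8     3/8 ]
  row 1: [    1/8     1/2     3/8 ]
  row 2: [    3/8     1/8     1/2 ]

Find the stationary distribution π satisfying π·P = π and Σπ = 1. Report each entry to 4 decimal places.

π = [0.2653, 0.3061, 0.4286]

Balance equations π_j = Σ_i π_i·P[i][j]:
  π_0 = 1/4·π_0 + 1/8·π_1 + 3/8·π_2
  π_1 = 3/8·π_0 + 1/2·π_1 + 1/8·π_2
  normalize: π_0 + π_1 + π_2 = 1
Solving the linear system gives exactly π = [13/49, 15/49, 3/7].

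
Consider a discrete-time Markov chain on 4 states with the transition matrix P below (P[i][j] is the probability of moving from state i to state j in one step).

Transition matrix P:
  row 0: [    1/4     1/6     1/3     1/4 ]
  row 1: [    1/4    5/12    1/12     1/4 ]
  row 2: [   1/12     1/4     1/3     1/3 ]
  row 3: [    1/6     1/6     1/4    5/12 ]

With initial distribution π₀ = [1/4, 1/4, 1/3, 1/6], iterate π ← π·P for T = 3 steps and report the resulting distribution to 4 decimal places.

t=0: π = [0.2500, 0.2500, 0.3333, 0.1667]
t=1: π = [0.1806, 0.2569, 0.2569, 0.3056]
t=2: π = [0.1817, 0.2523, 0.2436, 0.3223]
t=3: π = [0.1825, 0.2500, 0.2434, 0.3240]

π = [0.1825, 0.2500, 0.2434, 0.3240]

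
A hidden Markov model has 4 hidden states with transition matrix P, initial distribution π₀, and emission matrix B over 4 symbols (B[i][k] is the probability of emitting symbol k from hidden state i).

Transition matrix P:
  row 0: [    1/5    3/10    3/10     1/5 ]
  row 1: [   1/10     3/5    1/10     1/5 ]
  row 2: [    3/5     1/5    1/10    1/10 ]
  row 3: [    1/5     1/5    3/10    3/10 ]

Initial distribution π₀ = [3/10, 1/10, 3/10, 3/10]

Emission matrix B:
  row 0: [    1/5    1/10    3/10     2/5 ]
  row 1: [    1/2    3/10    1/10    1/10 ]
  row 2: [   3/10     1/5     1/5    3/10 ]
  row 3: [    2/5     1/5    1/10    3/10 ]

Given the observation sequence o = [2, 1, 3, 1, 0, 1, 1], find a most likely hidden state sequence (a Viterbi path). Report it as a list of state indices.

path = [0, 2, 0, 1, 1, 1, 1]

t=0: δ = [9.000e-02, 1.000e-02, 6.000e-02, 3.000e-02]  (obs o_0=2)
t=1: δ = [3.600e-03, 8.100e-03, 5.400e-03, 3.600e-03]  ψ = [2, 0, 0, 0]  (obs o_1=1)
t=2: δ = [1.296e-03, 4.860e-04, 3.240e-04, 4.860e-04]  ψ = [2, 1, 0, 1]  (obs o_2=3)
t=3: δ = [2.592e-05, 1.166e-04, 7.776e-05, 5.184e-05]  ψ = [0, 0, 0, 0]  (obs o_3=1)
t=4: δ = [9.331e-06, 3.499e-05, 4.666e-06, 9.331e-06]  ψ = [2, 1, 3, 1]  (obs o_4=0)
t=5: δ = [3.499e-07, 6.299e-06, 6.998e-07, 1.400e-06]  ψ = [1, 1, 1, 1]  (obs o_5=1)
t=6: δ = [6.299e-08, 1.134e-06, 1.260e-07, 2.519e-07]  ψ = [1, 1, 1, 1]  (obs o_6=1)
backtrack: best end state = 1; path = [0, 2, 0, 1, 1, 1, 1]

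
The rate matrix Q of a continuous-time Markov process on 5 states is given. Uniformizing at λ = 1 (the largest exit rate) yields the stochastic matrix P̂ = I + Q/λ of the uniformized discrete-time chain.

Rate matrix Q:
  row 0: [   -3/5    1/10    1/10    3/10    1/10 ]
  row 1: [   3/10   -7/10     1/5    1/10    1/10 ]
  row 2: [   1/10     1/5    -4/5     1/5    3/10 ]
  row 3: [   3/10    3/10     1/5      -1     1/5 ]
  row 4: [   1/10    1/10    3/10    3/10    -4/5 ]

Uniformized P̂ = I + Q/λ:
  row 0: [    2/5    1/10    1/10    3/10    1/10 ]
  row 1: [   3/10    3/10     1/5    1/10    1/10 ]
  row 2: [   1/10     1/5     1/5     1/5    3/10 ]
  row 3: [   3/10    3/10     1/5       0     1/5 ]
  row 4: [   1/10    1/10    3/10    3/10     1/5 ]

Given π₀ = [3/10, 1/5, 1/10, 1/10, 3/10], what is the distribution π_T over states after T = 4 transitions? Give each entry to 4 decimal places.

π = [0.2519, 0.1957, 0.1923, 0.1856, 0.1746]

t=0: π = [0.3000, 0.2000, 0.1000, 0.1000, 0.3000]
t=1: π = [0.2500, 0.1700, 0.2000, 0.2200, 0.1600]
t=2: π = [0.2530, 0.1980, 0.1910, 0.1800, 0.1780]
t=3: π = [0.2515, 0.1947, 0.1925, 0.1873, 0.1740]
t=4: π = [0.2519, 0.1957, 0.1923, 0.1856, 0.1746]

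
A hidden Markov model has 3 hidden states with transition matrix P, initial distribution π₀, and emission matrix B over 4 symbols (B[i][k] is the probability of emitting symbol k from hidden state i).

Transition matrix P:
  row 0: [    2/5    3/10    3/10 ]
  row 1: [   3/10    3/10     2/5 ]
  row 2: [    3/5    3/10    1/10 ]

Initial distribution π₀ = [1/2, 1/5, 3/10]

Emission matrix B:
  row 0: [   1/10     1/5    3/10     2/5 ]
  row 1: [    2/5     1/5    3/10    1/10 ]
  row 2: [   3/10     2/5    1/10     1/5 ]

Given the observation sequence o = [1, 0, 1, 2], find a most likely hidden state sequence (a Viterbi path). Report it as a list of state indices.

t=0: δ = [1.000e-01, 4.000e-02, 1.200e-01]  (obs o_0=1)
t=1: δ = [7.200e-03, 1.440e-02, 9.000e-03]  ψ = [2, 2, 0]  (obs o_1=0)
t=2: δ = [1.080e-03, 8.640e-04, 2.304e-03]  ψ = [2, 1, 1]  (obs o_2=1)
t=3: δ = [4.147e-04, 2.074e-04, 3.456e-05]  ψ = [2, 2, 1]  (obs o_3=2)
backtrack: best end state = 0; path = [2, 1, 2, 0]

path = [2, 1, 2, 0]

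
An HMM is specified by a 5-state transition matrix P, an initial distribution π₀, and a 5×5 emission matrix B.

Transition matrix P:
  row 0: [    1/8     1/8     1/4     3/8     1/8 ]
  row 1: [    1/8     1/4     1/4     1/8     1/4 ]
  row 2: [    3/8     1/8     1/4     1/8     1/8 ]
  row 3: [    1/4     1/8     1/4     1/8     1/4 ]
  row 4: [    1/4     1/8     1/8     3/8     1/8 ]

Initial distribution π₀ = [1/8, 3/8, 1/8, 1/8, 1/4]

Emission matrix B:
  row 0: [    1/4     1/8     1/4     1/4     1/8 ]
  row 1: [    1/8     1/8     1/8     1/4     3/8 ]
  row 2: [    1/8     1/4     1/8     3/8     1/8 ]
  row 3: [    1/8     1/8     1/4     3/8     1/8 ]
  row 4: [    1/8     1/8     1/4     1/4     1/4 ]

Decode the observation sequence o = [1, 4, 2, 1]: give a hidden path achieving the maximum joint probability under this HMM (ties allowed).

t=0: δ = [1.562e-02, 4.688e-02, 3.125e-02, 1.562e-02, 3.125e-02]  (obs o_0=1)
t=1: δ = [1.465e-03, 4.395e-03, 1.465e-03, 1.465e-03, 2.930e-03]  ψ = [2, 1, 1, 4, 1]  (obs o_1=4)
t=2: δ = [1.831e-04, 1.373e-04, 1.373e-04, 2.747e-04, 2.747e-04]  ψ = [4, 1, 1, 4, 1]  (obs o_2=2)
t=3: δ = [8.583e-06, 4.292e-06, 1.717e-05, 1.287e-05, 8.583e-06]  ψ = [3, 1, 3, 4, 3]  (obs o_3=1)
backtrack: best end state = 2; path = [1, 4, 3, 2]

path = [1, 4, 3, 2]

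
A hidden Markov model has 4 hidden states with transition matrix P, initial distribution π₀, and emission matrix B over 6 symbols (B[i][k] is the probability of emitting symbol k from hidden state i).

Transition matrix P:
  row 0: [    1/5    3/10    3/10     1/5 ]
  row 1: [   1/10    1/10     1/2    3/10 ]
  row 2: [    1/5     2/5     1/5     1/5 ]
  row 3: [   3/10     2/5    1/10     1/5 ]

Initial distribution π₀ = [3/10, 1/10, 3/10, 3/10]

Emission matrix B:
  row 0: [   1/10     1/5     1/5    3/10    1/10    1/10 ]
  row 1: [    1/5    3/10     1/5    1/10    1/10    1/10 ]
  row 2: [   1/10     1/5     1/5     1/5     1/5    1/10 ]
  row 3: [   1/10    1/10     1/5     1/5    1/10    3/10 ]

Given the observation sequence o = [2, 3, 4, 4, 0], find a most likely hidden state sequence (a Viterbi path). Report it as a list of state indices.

path = [3, 0, 1, 2, 1]

t=0: δ = [6.000e-02, 2.000e-02, 6.000e-02, 6.000e-02]  (obs o_0=2)
t=1: δ = [5.400e-03, 2.400e-03, 3.600e-03, 2.400e-03]  ψ = [3, 2, 0, 0]  (obs o_1=3)
t=2: δ = [1.080e-04, 1.620e-04, 3.240e-04, 1.080e-04]  ψ = [0, 0, 0, 0]  (obs o_2=4)
t=3: δ = [6.480e-06, 1.296e-05, 1.620e-05, 6.480e-06]  ψ = [2, 2, 1, 2]  (obs o_3=4)
t=4: δ = [3.240e-07, 1.296e-06, 6.480e-07, 3.888e-07]  ψ = [2, 2, 1, 1]  (obs o_4=0)
backtrack: best end state = 1; path = [3, 0, 1, 2, 1]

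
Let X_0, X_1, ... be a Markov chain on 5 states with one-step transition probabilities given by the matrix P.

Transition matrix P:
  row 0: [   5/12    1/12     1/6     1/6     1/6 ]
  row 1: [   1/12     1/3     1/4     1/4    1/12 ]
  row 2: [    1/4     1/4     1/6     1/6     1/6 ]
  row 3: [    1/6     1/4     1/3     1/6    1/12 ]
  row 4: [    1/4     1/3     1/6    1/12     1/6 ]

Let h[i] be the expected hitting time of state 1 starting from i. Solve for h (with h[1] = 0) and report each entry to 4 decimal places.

First-step conditioning: h[1] = 0; for i ≠ 1, h[i] = 1 + Σ_k P[i][k]·h[k].
  h[0] = 1 + 5/12·h[0] + 1/6·h[2] + 1/6·h[3] + 1/6·h[4]
  h[2] = 1 + 1/4·h[0] + 1/6·h[2] + 1/6·h[3] + 1/6·h[4]
  h[3] = 1 + 1/6·h[0] + 1/3·h[2] + 1/6·h[3] + 1/12·h[4]
  h[4] = 1 + 1/4·h[0] + 1/6·h[2] + 1/12·h[3] + 1/6·h[4]
Solving the 4×4 linear system over states ≠ 1 gives exactly h = [39/7, 0, 65/14, 354/77, 328/77] (h[1] = 0 is the target).

h = [5.5714, 0.0000, 4.6429, 4.5974, 4.2597]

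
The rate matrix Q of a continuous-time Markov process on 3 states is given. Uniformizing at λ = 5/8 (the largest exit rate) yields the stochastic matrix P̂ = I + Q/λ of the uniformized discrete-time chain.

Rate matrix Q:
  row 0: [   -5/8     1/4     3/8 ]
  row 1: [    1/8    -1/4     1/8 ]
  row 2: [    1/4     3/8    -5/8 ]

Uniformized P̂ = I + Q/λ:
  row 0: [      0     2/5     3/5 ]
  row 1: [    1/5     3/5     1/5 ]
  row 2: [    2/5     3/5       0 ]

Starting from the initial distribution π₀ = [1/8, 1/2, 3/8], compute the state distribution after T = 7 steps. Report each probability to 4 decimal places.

t=0: π = [0.1250, 0.5000, 0.3750]
t=1: π = [0.2500, 0.5750, 0.1750]
t=2: π = [0.1850, 0.5500, 0.2650]
t=3: π = [0.2160, 0.5630, 0.2210]
t=4: π = [0.2010, 0.5568, 0.2422]
t=5: π = [0.2082, 0.5598, 0.2320]
t=6: π = [0.2047, 0.5584, 0.2369]
t=7: π = [0.2064, 0.5591, 0.2345]

π = [0.2064, 0.5591, 0.2345]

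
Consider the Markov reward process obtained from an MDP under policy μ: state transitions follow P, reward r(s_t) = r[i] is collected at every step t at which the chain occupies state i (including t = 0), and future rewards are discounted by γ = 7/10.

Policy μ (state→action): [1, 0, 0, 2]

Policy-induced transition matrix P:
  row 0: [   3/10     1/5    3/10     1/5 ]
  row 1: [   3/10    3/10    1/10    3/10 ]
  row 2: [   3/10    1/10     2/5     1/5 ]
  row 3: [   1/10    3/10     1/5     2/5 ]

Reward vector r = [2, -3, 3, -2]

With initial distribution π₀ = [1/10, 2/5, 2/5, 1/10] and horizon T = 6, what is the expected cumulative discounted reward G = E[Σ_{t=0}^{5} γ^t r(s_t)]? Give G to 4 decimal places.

G = 0.1556

t=0: π = [0.1000, 0.4000, 0.4000, 0.1000], E[r] = 0.0000, γ^t·E[r] = 0.000000, running G = 0.000000
t=1: π = [0.2800, 0.2100, 0.2500, 0.2600], E[r] = 0.1600, γ^t·E[r] = 0.112000, running G = 0.112000
t=2: π = [0.2480, 0.2220, 0.2570, 0.2730], E[r] = 0.0550, γ^t·E[r] = 0.026950, running G = 0.138950
t=3: π = [0.2454, 0.2238, 0.2540, 0.2768], E[r] = 0.0278, γ^t·E[r] = 0.009535, running G = 0.148485
t=4: π = [0.2446, 0.2247, 0.2530, 0.2777], E[r] = 0.0187, γ^t·E[r] = 0.004490, running G = 0.152975
t=5: π = [0.2445, 0.2249, 0.2526, 0.2780], E[r] = 0.0158, γ^t·E[r] = 0.002658, running G = 0.155633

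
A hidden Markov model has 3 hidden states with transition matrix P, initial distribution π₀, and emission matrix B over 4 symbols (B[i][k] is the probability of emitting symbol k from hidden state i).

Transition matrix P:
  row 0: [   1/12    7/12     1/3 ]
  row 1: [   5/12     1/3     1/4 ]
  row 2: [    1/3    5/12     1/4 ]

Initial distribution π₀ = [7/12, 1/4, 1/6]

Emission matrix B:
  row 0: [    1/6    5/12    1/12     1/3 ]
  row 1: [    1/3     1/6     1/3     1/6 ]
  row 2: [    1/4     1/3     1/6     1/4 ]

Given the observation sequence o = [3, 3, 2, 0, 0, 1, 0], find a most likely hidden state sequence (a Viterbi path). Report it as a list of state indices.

path = [0, 2, 1, 0, 1, 0, 1]

t=0: δ = [1.944e-01, 4.167e-02, 4.167e-02]  (obs o_0=3)
t=1: δ = [5.787e-03, 1.890e-02, 1.620e-02]  ψ = [1, 0, 0]  (obs o_1=3)
t=2: δ = [6.564e-04, 2.251e-03, 7.877e-04]  ψ = [1, 2, 1]  (obs o_2=2)
t=3: δ = [1.563e-04, 2.501e-04, 1.407e-04]  ψ = [1, 1, 1]  (obs o_3=0)
t=4: δ = [1.737e-05, 3.039e-05, 1.563e-05]  ψ = [1, 0, 1]  (obs o_4=0)
t=5: δ = [5.276e-06, 1.688e-06, 2.532e-06]  ψ = [1, 0, 1]  (obs o_5=1)
t=6: δ = [1.407e-07, 1.026e-06, 4.397e-07]  ψ = [2, 0, 0]  (obs o_6=0)
backtrack: best end state = 1; path = [0, 2, 1, 0, 1, 0, 1]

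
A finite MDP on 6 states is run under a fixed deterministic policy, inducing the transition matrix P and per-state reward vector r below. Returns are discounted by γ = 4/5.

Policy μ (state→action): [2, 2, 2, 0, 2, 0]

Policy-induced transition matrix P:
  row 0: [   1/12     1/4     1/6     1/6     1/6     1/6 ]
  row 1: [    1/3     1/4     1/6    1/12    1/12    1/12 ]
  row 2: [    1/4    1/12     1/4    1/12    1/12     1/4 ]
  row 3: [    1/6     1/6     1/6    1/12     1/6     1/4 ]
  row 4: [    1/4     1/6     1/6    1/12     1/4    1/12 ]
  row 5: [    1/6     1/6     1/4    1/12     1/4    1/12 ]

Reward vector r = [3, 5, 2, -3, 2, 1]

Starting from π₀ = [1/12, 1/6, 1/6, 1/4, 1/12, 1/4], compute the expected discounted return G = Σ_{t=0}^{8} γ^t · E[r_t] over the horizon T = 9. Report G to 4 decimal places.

t=0: π = [0.0833, 0.1667, 0.1667, 0.2500, 0.0833, 0.2500], E[r] = 1.0833, γ^t·E[r] = 1.083333, running G = 1.083333
t=1: π = [0.2083, 0.1736, 0.2014, 0.0903, 0.1667, 0.1597], E[r] = 2.1181, γ^t·E[r] = 1.694444, running G = 2.777778
t=2: π = [0.2089, 0.1817, 0.1968, 0.1007, 0.1626, 0.1493], E[r] = 2.1013, γ^t·E[r] = 1.344815, running G = 4.122593
t=3: π = [0.2095, 0.1828, 0.1955, 0.1007, 0.1611, 0.1503], E[r] = 2.1039, γ^t·E[r] = 1.077210, running G = 5.199802
t=4: π = [0.2094, 0.1831, 0.1955, 0.1008, 0.1611, 0.1502], E[r] = 2.1045, γ^t·E[r] = 0.861995, running G = 6.061798
t=5: π = [0.2094, 0.1831, 0.1955, 0.1008, 0.1611, 0.1502], E[r] = 2.1046, γ^t·E[r] = 0.689638, running G = 6.751436
t=6: π = [0.2094, 0.1831, 0.1955, 0.1008, 0.1611, 0.1502], E[r] = 2.1046, γ^t·E[r] = 0.551709, running G = 7.303145
t=7: π = [0.2094, 0.1831, 0.1955, 0.1008, 0.1611, 0.1502], E[r] = 2.1046, γ^t·E[r] = 0.441368, running G = 7.744513
t=8: π = [0.2094, 0.1831, 0.1955, 0.1008, 0.1611, 0.1502], E[r] = 2.1046, γ^t·E[r] = 0.353095, running G = 8.097608

G = 8.0976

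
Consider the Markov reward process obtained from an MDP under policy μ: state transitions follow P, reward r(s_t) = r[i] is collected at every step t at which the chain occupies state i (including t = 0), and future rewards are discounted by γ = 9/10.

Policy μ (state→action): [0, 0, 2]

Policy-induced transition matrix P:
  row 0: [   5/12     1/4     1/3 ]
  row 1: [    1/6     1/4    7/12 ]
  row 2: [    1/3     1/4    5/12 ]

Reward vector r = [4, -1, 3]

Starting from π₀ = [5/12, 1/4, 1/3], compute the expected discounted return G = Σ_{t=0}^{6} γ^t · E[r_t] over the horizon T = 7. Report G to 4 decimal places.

G = 12.2005

t=0: π = [0.4167, 0.2500, 0.3333], E[r] = 2.4167, γ^t·E[r] = 2.416667, running G = 2.416667
t=1: π = [0.3264, 0.2500, 0.4236], E[r] = 2.3264, γ^t·E[r] = 2.093750, running G = 4.510417
t=2: π = [0.3189, 0.2500, 0.4311], E[r] = 2.3189, γ^t·E[r] = 1.878281, running G = 6.388698
t=3: π = [0.3182, 0.2500, 0.4318], E[r] = 2.3182, γ^t·E[r] = 1.689996, running G = 8.078694
t=4: π = [0.3182, 0.2500, 0.4318], E[r] = 2.3182, γ^t·E[r] = 1.520962, running G = 9.599656
t=5: π = [0.3182, 0.2500, 0.4318], E[r] = 2.3182, γ^t·E[r] = 1.368863, running G = 10.968520
t=6: π = [0.3182, 0.2500, 0.4318], E[r] = 2.3182, γ^t·E[r] = 1.231977, running G = 12.200497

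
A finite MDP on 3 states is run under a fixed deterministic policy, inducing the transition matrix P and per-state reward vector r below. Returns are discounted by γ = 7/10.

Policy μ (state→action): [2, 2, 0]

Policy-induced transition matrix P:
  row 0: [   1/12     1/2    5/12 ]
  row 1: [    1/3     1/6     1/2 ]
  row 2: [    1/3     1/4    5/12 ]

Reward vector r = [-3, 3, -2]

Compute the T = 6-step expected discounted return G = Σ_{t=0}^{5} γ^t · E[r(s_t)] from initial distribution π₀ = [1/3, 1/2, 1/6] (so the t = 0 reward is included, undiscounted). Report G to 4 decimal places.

t=0: π = [0.3333, 0.5000, 0.1667], E[r] = 0.1667, γ^t·E[r] = 0.166667, running G = 0.166667
t=1: π = [0.2500, 0.2917, 0.4583], E[r] = -0.7917, γ^t·E[r] = -0.554167, running G = -0.387500
t=2: π = [0.2708, 0.2882, 0.4410], E[r] = -0.8299, γ^t·E[r] = -0.406632, running G = -0.794132
t=3: π = [0.2656, 0.2937, 0.4407], E[r] = -0.7972, γ^t·E[r] = -0.273427, running G = -1.067559
t=4: π = [0.2669, 0.2919, 0.4411], E[r] = -0.8073, γ^t·E[r] = -0.193825, running G = -1.261384
t=5: π = [0.2666, 0.2924, 0.4410], E[r] = -0.8046, γ^t·E[r] = -0.135226, running G = -1.396610

G = -1.3966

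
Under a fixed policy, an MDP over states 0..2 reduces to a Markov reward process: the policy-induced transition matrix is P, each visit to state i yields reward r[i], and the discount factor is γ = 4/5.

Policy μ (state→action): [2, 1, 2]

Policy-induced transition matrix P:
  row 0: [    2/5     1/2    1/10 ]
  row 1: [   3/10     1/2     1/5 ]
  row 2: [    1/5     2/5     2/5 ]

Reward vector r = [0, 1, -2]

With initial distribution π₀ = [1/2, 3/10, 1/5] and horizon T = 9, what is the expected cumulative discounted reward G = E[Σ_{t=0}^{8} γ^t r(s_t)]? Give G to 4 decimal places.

G = 0.1344

t=0: π = [0.5000, 0.3000, 0.2000], E[r] = -0.1000, γ^t·E[r] = -0.100000, running G = -0.100000
t=1: π = [0.3300, 0.4800, 0.1900], E[r] = 0.1000, γ^t·E[r] = 0.080000, running G = -0.020000
t=2: π = [0.3140, 0.4810, 0.2050], E[r] = 0.0710, γ^t·E[r] = 0.045440, running G = 0.025440
t=3: π = [0.3109, 0.4795, 0.2096], E[r] = 0.0603, γ^t·E[r] = 0.030874, running G = 0.056314
t=4: π = [0.3101, 0.4790, 0.2108], E[r] = 0.0574, γ^t·E[r] = 0.023503, running G = 0.079816
t=5: π = [0.3099, 0.4789, 0.2112], E[r] = 0.0566, γ^t·E[r] = 0.018550, running G = 0.098367
t=6: π = [0.3099, 0.4789, 0.2112], E[r] = 0.0564, γ^t·E[r] = 0.014787, running G = 0.113154
t=7: π = [0.3099, 0.4789, 0.2113], E[r] = 0.0564, γ^t·E[r] = 0.011819, running G = 0.124973
t=8: π = [0.3099, 0.4789, 0.2113], E[r] = 0.0563, γ^t·E[r] = 0.009453, running G = 0.134426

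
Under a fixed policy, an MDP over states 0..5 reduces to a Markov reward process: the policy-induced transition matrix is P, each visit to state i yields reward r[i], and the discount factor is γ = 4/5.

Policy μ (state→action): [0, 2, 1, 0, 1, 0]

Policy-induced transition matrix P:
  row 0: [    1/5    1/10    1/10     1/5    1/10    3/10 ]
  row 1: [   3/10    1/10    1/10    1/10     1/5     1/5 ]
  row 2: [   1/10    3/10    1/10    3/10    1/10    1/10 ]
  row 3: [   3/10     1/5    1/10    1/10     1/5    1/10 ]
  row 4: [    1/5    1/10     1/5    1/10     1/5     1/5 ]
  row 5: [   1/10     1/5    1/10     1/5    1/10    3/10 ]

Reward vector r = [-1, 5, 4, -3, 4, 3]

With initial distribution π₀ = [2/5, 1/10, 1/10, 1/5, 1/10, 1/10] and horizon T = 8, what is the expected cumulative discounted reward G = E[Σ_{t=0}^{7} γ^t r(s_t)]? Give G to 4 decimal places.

t=0: π = [0.4000, 0.1000, 0.1000, 0.2000, 0.1000, 0.1000], E[r] = 0.6000, γ^t·E[r] = 0.600000, running G = 0.600000
t=1: π = [0.2100, 0.1500, 0.1100, 0.1700, 0.1400, 0.2200], E[r] = 1.6900, γ^t·E[r] = 1.352000, running G = 1.952000
t=2: π = [0.1990, 0.1610, 0.1140, 0.1650, 0.1460, 0.2150], E[r] = 1.7960, γ^t·E[r] = 1.149440, running G = 3.101440
t=3: π = [0.1997, 0.1608, 0.1146, 0.1642, 0.1472, 0.2135], E[r] = 1.7994, γ^t·E[r] = 0.921293, running G = 4.022733
t=4: π = [0.1997, 0.1607, 0.1147, 0.1642, 0.1472, 0.2134], E[r] = 1.7991, γ^t·E[r] = 0.736920, running G = 4.759652
t=5: π = [0.1997, 0.1607, 0.1147, 0.1643, 0.1472, 0.2134], E[r] = 1.7991, γ^t·E[r] = 0.589533, running G = 5.349185
t=6: π = [0.1997, 0.1607, 0.1147, 0.1643, 0.1472, 0.2134], E[r] = 1.7991, γ^t·E[r] = 0.471626, running G = 5.820811
t=7: π = [0.1997, 0.1607, 0.1147, 0.1643, 0.1472, 0.2134], E[r] = 1.7991, γ^t·E[r] = 0.377300, running G = 6.198111

G = 6.1981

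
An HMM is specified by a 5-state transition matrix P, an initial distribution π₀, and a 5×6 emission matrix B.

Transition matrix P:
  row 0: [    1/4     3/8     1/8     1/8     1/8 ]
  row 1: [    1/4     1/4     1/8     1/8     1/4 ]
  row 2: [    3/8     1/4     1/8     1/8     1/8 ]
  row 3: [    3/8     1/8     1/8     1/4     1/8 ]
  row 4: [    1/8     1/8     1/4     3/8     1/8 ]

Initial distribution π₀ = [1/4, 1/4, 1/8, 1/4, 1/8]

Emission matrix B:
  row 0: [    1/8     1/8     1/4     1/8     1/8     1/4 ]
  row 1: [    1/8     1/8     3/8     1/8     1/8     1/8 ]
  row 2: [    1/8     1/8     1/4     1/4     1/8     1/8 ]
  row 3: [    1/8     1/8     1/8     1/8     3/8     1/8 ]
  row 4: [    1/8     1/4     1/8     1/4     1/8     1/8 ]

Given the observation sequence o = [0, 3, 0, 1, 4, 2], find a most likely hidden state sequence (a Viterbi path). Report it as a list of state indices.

path = [3, 0, 1, 4, 3, 0]

t=0: δ = [3.125e-02, 3.125e-02, 1.562e-02, 3.125e-02, 1.562e-02]  (obs o_0=0)
t=1: δ = [1.465e-03, 1.465e-03, 9.766e-04, 9.766e-04, 1.953e-03]  ψ = [3, 0, 0, 3, 1]  (obs o_1=3)
t=2: δ = [4.578e-05, 6.866e-05, 6.104e-05, 9.155e-05, 4.578e-05]  ψ = [0, 0, 4, 4, 1]  (obs o_2=0)
t=3: δ = [4.292e-06, 2.146e-06, 1.431e-06, 2.861e-06, 4.292e-06]  ψ = [3, 0, 3, 3, 1]  (obs o_3=1)
t=4: δ = [1.341e-07, 2.012e-07, 1.341e-07, 6.035e-07, 6.706e-08]  ψ = [0, 0, 4, 4, 0]  (obs o_4=4)
t=5: δ = [5.658e-08, 2.829e-08, 1.886e-08, 1.886e-08, 9.430e-09]  ψ = [3, 3, 3, 3, 3]  (obs o_5=2)
backtrack: best end state = 0; path = [3, 0, 1, 4, 3, 0]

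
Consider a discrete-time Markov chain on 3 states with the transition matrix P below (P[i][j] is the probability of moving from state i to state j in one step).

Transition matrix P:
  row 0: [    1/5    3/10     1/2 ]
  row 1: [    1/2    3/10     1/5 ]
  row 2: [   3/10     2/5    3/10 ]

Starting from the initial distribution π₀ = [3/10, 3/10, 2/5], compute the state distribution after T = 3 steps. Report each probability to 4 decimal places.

t=0: π = [0.3000, 0.3000, 0.4000]
t=1: π = [0.3300, 0.3400, 0.3300]
t=2: π = [0.3350, 0.3330, 0.3320]
t=3: π = [0.3331, 0.3332, 0.3337]

π = [0.3331, 0.3332, 0.3337]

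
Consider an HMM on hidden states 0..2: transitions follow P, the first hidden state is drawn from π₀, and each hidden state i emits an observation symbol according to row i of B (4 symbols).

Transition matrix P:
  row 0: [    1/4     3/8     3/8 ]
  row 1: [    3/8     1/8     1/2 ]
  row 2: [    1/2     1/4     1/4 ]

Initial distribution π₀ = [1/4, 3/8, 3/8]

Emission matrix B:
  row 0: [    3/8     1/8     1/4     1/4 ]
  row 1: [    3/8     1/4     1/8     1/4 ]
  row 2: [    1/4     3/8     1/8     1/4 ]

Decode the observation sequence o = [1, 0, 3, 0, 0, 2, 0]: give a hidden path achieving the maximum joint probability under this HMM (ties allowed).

path = [2, 0, 2, 0, 1, 0, 1]

t=0: δ = [3.125e-02, 9.375e-02, 1.406e-01]  (obs o_0=1)
t=1: δ = [2.637e-02, 1.318e-02, 1.172e-02]  ψ = [2, 2, 1]  (obs o_1=0)
t=2: δ = [1.648e-03, 2.472e-03, 2.472e-03]  ψ = [0, 0, 0]  (obs o_2=3)
t=3: δ = [4.635e-04, 2.317e-04, 3.090e-04]  ψ = [2, 0, 1]  (obs o_3=0)
t=4: δ = [5.794e-05, 6.518e-05, 4.345e-05]  ψ = [2, 0, 0]  (obs o_4=0)
t=5: δ = [6.110e-06, 2.716e-06, 4.074e-06]  ψ = [1, 0, 1]  (obs o_5=2)
t=6: δ = [7.638e-07, 8.593e-07, 5.729e-07]  ψ = [2, 0, 0]  (obs o_6=0)
backtrack: best end state = 1; path = [2, 0, 2, 0, 1, 0, 1]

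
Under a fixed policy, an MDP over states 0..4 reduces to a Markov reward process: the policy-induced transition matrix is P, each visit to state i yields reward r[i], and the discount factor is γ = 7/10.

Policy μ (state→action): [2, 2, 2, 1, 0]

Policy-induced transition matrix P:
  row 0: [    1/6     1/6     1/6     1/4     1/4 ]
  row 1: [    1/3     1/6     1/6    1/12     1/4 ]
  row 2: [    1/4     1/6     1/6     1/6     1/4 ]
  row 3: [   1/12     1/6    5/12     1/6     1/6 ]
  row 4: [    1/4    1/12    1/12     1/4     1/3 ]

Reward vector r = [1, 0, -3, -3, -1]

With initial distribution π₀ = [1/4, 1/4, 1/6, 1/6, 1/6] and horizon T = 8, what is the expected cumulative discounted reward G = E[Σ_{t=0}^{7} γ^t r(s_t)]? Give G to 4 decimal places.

G = -3.4550

t=0: π = [0.2500, 0.2500, 0.1667, 0.1667, 0.1667], E[r] = -0.9167, γ^t·E[r] = -0.916667, running G = -0.916667
t=1: π = [0.2222, 0.1528, 0.1944, 0.1806, 0.2500], E[r] = -1.1528, γ^t·E[r] = -0.806944, running G = -1.723611
t=2: π = [0.2141, 0.1458, 0.1910, 0.1933, 0.2558], E[r] = -1.1944, γ^t·E[r] = -0.585278, running G = -2.308889
t=3: π = [0.2121, 0.1454, 0.1937, 0.1937, 0.2552], E[r] = -1.2052, γ^t·E[r] = -0.413367, running G = -2.722255
t=4: π = [0.2122, 0.1454, 0.1938, 0.1935, 0.2551], E[r] = -1.2049, γ^t·E[r] = -0.289299, running G = -3.011554
t=5: π = [0.2122, 0.1454, 0.1938, 0.1935, 0.2551], E[r] = -1.2048, γ^t·E[r] = -0.202484, running G = -3.214038
t=6: π = [0.2122, 0.1454, 0.1938, 0.1935, 0.2551], E[r] = -1.2048, γ^t·E[r] = -0.141739, running G = -3.355778
t=7: π = [0.2122, 0.1454, 0.1938, 0.1935, 0.2551], E[r] = -1.2048, γ^t·E[r] = -0.099218, running G = -3.454995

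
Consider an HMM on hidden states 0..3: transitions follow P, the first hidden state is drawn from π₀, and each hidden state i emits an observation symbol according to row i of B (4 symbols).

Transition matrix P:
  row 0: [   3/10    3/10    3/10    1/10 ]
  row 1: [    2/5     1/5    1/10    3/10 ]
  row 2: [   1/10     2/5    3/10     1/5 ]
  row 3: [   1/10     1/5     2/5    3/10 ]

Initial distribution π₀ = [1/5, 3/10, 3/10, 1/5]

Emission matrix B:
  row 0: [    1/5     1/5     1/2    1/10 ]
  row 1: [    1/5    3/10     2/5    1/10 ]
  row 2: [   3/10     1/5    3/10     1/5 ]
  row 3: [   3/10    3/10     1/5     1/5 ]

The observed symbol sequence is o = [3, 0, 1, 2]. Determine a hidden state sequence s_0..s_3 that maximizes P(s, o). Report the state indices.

path = [2, 2, 1, 0]

t=0: δ = [2.000e-02, 3.000e-02, 6.000e-02, 4.000e-02]  (obs o_0=3)
t=1: δ = [2.400e-03, 4.800e-03, 5.400e-03, 3.600e-03]  ψ = [1, 2, 2, 2]  (obs o_1=0)
t=2: δ = [3.840e-04, 6.480e-04, 3.240e-04, 4.320e-04]  ψ = [1, 2, 2, 1]  (obs o_2=1)
t=3: δ = [1.296e-04, 5.184e-05, 5.184e-05, 3.888e-05]  ψ = [1, 1, 3, 1]  (obs o_3=2)
backtrack: best end state = 0; path = [2, 2, 1, 0]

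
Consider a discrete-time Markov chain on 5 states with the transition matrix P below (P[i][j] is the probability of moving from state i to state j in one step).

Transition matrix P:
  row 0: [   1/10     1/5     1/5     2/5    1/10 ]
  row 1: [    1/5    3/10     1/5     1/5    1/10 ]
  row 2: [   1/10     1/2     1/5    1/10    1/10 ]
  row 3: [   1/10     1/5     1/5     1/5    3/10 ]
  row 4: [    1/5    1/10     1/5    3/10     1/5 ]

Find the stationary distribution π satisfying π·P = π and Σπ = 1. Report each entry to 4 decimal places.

π = [0.1432, 0.2710, 0.2000, 0.2247, 0.1611]

Balance equations π_j = Σ_i π_i·P[i][j]:
  π_0 = 1/10·π_0 + 1/5·π_1 + 1/10·π_2 + 1/10·π_3 + 1/5·π_4
  π_1 = 1/5·π_0 + 3/10·π_1 + 1/2·π_2 + 1/5·π_3 + 1/10·π_4
  π_2 = 1/5·π_0 + 1/5·π_1 + 1/5·π_2 + 1/5·π_3 + 1/5·π_4
  π_3 = 2/5·π_0 + 1/5·π_1 + 1/10·π_2 + 1/5·π_3 + 3/10·π_4
  normalize: π_0 + π_1 + π_2 + π_3 + π_4 = 1
Solving the linear system gives exactly π = [353/2465, 668/2465, 1/5, 554/2465, 397/2465].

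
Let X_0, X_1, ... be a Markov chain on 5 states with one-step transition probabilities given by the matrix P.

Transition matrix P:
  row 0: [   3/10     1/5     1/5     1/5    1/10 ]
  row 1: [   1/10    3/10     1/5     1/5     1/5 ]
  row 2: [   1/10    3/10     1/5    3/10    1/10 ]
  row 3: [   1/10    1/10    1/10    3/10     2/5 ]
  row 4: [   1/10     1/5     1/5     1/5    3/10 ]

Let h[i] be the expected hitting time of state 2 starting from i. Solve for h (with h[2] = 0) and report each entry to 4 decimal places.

h = [5.6250, 5.6250, 0.0000, 6.2500, 5.6250]

First-step conditioning: h[2] = 0; for i ≠ 2, h[i] = 1 + Σ_k P[i][k]·h[k].
  h[0] = 1 + 3/10·h[0] + 1/5·h[1] + 1/5·h[3] + 1/10·h[4]
  h[1] = 1 + 1/10·h[0] + 3/10·h[1] + 1/5·h[3] + 1/5·h[4]
  h[3] = 1 + 1/10·h[0] + 1/10·h[1] + 3/10·h[3] + 2/5·h[4]
  h[4] = 1 + 1/10·h[0] + 1/5·h[1] + 1/5·h[3] + 3/10·h[4]
Solving the 4×4 linear system over states ≠ 2 gives exactly h = [45/8, 45/8, 0, 25/4, 45/8] (h[2] = 0 is the target).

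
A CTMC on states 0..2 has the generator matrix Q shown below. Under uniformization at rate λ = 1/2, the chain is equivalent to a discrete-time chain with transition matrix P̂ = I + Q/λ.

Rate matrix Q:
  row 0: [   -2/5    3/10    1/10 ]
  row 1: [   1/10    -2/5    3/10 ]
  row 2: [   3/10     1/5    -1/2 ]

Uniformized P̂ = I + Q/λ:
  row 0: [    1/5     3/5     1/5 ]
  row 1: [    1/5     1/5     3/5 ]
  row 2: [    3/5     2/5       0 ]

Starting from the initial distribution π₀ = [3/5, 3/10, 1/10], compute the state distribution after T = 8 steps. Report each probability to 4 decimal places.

π = [0.3184, 0.3864, 0.2953]

t=0: π = [0.6000, 0.3000, 0.1000]
t=1: π = [0.2400, 0.4600, 0.3000]
t=2: π = [0.3200, 0.3560, 0.3240]
t=3: π = [0.3296, 0.3928, 0.2776]
t=4: π = [0.3110, 0.3874, 0.3016]
t=5: π = [0.3206, 0.3847, 0.2946]
t=6: π = [0.3178, 0.3872, 0.2950]
t=7: π = [0.3180, 0.3861, 0.2959]
t=8: π = [0.3184, 0.3864, 0.2953]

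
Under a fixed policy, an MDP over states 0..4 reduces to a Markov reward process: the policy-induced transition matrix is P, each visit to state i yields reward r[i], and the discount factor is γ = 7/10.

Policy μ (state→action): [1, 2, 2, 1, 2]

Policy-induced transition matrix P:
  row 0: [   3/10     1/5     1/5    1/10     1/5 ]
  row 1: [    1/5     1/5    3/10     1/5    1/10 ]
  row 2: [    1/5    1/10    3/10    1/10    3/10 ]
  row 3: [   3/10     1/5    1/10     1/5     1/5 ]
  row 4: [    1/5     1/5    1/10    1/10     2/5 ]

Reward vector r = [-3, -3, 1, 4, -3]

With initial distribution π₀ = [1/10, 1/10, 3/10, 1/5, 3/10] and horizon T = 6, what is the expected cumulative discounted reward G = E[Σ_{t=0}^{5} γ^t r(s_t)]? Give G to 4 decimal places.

G = -2.9384

t=0: π = [0.1000, 0.1000, 0.3000, 0.2000, 0.3000], E[r] = -0.4000, γ^t·E[r] = -0.400000, running G = -0.400000
t=1: π = [0.2300, 0.1700, 0.1900, 0.1300, 0.2800], E[r] = -1.3300, γ^t·E[r] = -0.931000, running G = -1.331000
t=2: π = [0.2360, 0.1810, 0.1950, 0.1300, 0.2580], E[r] = -1.3100, γ^t·E[r] = -0.641900, running G = -1.972900
t=3: π = [0.2366, 0.1805, 0.1988, 0.1311, 0.2530], E[r] = -1.2871, γ^t·E[r] = -0.441475, running G = -2.414375
t=4: π = [0.2368, 0.1801, 0.1995, 0.1312, 0.2524], E[r] = -1.2838, γ^t·E[r] = -0.308240, running G = -2.722616
t=5: π = [0.2368, 0.1800, 0.1996, 0.1311, 0.2524], E[r] = -1.2837, γ^t·E[r] = -0.215749, running G = -2.938364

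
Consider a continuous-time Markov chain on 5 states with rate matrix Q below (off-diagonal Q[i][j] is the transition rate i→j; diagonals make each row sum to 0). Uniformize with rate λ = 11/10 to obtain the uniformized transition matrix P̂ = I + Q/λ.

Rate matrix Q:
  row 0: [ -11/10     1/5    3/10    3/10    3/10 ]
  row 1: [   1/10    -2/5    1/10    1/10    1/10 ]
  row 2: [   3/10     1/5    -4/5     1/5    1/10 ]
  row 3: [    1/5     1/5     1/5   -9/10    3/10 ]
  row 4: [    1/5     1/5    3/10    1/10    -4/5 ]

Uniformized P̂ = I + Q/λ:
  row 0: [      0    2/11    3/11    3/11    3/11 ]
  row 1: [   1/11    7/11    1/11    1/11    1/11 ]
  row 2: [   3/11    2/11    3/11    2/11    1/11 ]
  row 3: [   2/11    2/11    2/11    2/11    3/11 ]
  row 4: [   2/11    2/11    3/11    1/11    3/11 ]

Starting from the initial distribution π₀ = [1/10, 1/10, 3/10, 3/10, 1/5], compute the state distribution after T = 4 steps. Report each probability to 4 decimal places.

t=0: π = [0.1000, 0.1000, 0.3000, 0.3000, 0.2000]
t=1: π = [0.1818, 0.2273, 0.2273, 0.1636, 0.2000]
t=2: π = [0.1488, 0.2851, 0.2165, 0.1595, 0.1901]
t=3: π = [0.1485, 0.3114, 0.2064, 0.1521, 0.1815]
t=4: π = [0.1453, 0.3234, 0.2023, 0.1505, 0.1786]

π = [0.1453, 0.3234, 0.2023, 0.1505, 0.1786]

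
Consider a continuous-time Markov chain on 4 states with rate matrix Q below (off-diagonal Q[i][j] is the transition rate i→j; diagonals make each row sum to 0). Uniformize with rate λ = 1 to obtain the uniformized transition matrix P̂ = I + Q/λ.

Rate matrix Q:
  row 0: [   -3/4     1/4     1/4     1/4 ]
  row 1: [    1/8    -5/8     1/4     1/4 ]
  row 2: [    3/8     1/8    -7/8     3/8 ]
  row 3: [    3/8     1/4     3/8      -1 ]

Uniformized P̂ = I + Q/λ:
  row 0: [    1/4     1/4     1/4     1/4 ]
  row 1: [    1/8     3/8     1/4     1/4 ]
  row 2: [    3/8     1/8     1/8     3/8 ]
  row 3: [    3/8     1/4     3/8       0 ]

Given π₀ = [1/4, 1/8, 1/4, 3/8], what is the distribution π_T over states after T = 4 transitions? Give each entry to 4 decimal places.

π = [0.2775, 0.2502, 0.2464, 0.2260]

t=0: π = [0.2500, 0.1250, 0.2500, 0.3750]
t=1: π = [0.3125, 0.2344, 0.2656, 0.1875]
t=2: π = [0.2773, 0.2461, 0.2402, 0.2363]
t=3: π = [0.2788, 0.2507, 0.2495, 0.2209]
t=4: π = [0.2775, 0.2502, 0.2464, 0.2260]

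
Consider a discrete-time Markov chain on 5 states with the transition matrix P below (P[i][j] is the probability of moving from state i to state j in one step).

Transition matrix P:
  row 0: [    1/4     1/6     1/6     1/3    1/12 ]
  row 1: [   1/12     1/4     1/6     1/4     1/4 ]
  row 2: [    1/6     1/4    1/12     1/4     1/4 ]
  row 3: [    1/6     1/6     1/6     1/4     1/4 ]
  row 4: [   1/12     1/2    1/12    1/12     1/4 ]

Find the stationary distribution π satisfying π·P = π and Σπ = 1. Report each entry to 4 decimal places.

π = [0.1360, 0.2769, 0.1364, 0.2234, 0.2273]

Balance equations π_j = Σ_i π_i·P[i][j]:
  π_0 = 1/4·π_0 + 1/12·π_1 + 1/6·π_2 + 1/6·π_3 + 1/12·π_4
  π_1 = 1/6·π_0 + 1/4·π_1 + 1/4·π_2 + 1/6·π_3 + 1/2·π_4
  π_2 = 1/6·π_0 + 1/6·π_1 + 1/12·π_2 + 1/6·π_3 + 1/12·π_4
  π_3 = 1/3·π_0 + 1/4·π_1 + 1/4·π_2 + 1/4·π_3 + 1/12·π_4
  normalize: π_0 + π_1 + π_2 + π_3 + π_4 = 1
Solving the linear system gives exactly π = [1257/9244, 5119/18488, 2521/18488, 4131/18488, 4203/18488].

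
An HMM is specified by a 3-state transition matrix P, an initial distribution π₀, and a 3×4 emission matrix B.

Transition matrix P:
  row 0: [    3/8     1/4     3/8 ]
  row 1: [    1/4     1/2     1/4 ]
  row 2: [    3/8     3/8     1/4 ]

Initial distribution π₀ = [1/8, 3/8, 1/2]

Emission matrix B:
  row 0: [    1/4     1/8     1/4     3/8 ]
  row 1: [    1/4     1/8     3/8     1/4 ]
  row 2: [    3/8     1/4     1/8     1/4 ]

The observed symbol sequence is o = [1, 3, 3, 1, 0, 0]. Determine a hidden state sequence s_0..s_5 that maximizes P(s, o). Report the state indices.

t=0: δ = [1.562e-02, 4.688e-02, 1.250e-01]  (obs o_0=1)
t=1: δ = [1.758e-02, 1.172e-02, 7.812e-03]  ψ = [2, 2, 2]  (obs o_1=3)
t=2: δ = [2.472e-03, 1.465e-03, 1.648e-03]  ψ = [0, 1, 0]  (obs o_2=3)
t=3: δ = [1.159e-04, 9.155e-05, 2.317e-04]  ψ = [0, 1, 0]  (obs o_3=1)
t=4: δ = [2.173e-05, 2.173e-05, 2.173e-05]  ψ = [2, 2, 2]  (obs o_4=0)
t=5: δ = [2.037e-06, 2.716e-06, 3.055e-06]  ψ = [0, 1, 0]  (obs o_5=0)
backtrack: best end state = 2; path = [2, 0, 0, 2, 0, 2]

path = [2, 0, 0, 2, 0, 2]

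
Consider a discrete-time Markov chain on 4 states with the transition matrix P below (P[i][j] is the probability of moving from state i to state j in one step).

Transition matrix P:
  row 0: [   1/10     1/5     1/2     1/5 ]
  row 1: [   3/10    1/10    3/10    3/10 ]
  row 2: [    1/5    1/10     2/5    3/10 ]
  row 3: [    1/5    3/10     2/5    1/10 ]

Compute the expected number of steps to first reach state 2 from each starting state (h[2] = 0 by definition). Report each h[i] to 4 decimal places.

h = [2.2727, 2.7083, 0.0000, 2.5189]

First-step conditioning: h[2] = 0; for i ≠ 2, h[i] = 1 + Σ_k P[i][k]·h[k].
  h[0] = 1 + 1/10·h[0] + 1/5·h[1] + 1/5·h[3]
  h[1] = 1 + 3/10·h[0] + 1/10·h[1] + 3/10·h[3]
  h[3] = 1 + 1/5·h[0] + 3/10·h[1] + 1/10·h[3]
Solving the 3×3 linear system over states ≠ 2 gives exactly h = [25/11, 65/24, 0, 665/264] (h[2] = 0 is the target).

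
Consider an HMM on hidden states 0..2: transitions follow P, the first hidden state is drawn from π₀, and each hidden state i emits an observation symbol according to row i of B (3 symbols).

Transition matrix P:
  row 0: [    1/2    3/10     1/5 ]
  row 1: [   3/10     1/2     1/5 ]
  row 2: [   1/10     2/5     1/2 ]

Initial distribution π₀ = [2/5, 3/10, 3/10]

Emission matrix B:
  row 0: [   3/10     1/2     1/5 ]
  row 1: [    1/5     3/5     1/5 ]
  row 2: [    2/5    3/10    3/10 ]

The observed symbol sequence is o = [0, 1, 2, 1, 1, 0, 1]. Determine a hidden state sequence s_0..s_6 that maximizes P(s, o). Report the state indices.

path = [2, 1, 1, 1, 1, 1, 1]

t=0: δ = [1.200e-01, 6.000e-02, 1.200e-01]  (obs o_0=0)
t=1: δ = [3.000e-02, 2.880e-02, 1.800e-02]  ψ = [0, 2, 2]  (obs o_1=1)
t=2: δ = [3.000e-03, 2.880e-03, 2.700e-03]  ψ = [0, 1, 2]  (obs o_2=2)
t=3: δ = [7.500e-04, 8.640e-04, 4.050e-04]  ψ = [0, 1, 2]  (obs o_3=1)
t=4: δ = [1.875e-04, 2.592e-04, 6.075e-05]  ψ = [0, 1, 2]  (obs o_4=1)
t=5: δ = [2.812e-05, 2.592e-05, 2.074e-05]  ψ = [0, 1, 1]  (obs o_5=0)
t=6: δ = [7.031e-06, 7.776e-06, 3.110e-06]  ψ = [0, 1, 2]  (obs o_6=1)
backtrack: best end state = 1; path = [2, 1, 1, 1, 1, 1, 1]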